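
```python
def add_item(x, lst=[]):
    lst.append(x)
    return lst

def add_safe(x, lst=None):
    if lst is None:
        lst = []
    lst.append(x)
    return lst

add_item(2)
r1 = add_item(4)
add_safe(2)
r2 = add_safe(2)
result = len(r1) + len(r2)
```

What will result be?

Step 1: add_item shares mutable default: after 2 calls, lst = [2, 4], len = 2.
Step 2: add_safe creates fresh list each time: r2 = [2], len = 1.
Step 3: result = 2 + 1 = 3

The answer is 3.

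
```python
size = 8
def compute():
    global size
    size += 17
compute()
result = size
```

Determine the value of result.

Step 1: size = 8 globally.
Step 2: compute() modifies global size: size += 17 = 25.
Step 3: result = 25

The answer is 25.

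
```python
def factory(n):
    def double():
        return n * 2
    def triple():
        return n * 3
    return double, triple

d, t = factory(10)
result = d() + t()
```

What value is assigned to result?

Step 1: Both closures capture the same n = 10.
Step 2: d() = 10 * 2 = 20, t() = 10 * 3 = 30.
Step 3: result = 20 + 30 = 50

The answer is 50.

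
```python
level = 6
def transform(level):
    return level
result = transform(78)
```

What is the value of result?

Step 1: Global level = 6.
Step 2: transform(78) takes parameter level = 78, which shadows the global.
Step 3: result = 78

The answer is 78.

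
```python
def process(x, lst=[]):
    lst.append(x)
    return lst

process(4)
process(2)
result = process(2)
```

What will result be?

Step 1: Mutable default argument gotcha! The list [] is created once.
Step 2: Each call appends to the SAME list: [4], [4, 2], [4, 2, 2].
Step 3: result = [4, 2, 2]

The answer is [4, 2, 2].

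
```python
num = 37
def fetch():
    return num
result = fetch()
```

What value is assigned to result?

Step 1: num = 37 is defined in the global scope.
Step 2: fetch() looks up num. No local num exists, so Python checks the global scope via LEGB rule and finds num = 37.
Step 3: result = 37

The answer is 37.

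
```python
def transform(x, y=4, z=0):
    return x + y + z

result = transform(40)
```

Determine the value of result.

Step 1: transform(40) uses defaults y = 4, z = 0.
Step 2: Returns 40 + 4 + 0 = 44.
Step 3: result = 44

The answer is 44.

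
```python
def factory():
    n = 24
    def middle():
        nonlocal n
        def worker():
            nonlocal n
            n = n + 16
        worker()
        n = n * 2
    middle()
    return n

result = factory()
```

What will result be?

Step 1: n = 24.
Step 2: worker() adds 16: n = 24 + 16 = 40.
Step 3: middle() doubles: n = 40 * 2 = 80.
Step 4: result = 80

The answer is 80.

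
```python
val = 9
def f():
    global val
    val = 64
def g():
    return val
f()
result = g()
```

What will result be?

Step 1: val = 9.
Step 2: f() sets global val = 64.
Step 3: g() reads global val = 64. result = 64

The answer is 64.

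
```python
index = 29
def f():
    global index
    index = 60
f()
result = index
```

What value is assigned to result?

Step 1: index = 29 globally.
Step 2: f() declares global index and sets it to 60.
Step 3: After f(), global index = 60. result = 60

The answer is 60.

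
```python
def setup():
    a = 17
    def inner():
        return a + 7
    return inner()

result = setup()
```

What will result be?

Step 1: setup() defines a = 17.
Step 2: inner() reads a = 17 from enclosing scope, returns 17 + 7 = 24.
Step 3: result = 24

The answer is 24.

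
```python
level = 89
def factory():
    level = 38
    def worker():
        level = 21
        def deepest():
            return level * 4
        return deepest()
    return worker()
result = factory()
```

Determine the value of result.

Step 1: deepest() looks up level through LEGB: not local, finds level = 21 in enclosing worker().
Step 2: Returns 21 * 4 = 84.
Step 3: result = 84

The answer is 84.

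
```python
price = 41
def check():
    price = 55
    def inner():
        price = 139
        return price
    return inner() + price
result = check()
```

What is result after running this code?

Step 1: check() has local price = 55. inner() has local price = 139.
Step 2: inner() returns its local price = 139.
Step 3: check() returns 139 + its own price (55) = 194

The answer is 194.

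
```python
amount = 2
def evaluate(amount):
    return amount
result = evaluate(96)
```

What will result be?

Step 1: Global amount = 2.
Step 2: evaluate(96) takes parameter amount = 96, which shadows the global.
Step 3: result = 96

The answer is 96.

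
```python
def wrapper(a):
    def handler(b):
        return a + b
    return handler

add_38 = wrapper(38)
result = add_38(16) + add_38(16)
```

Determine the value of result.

Step 1: add_38 captures a = 38.
Step 2: add_38(16) = 38 + 16 = 54, called twice.
Step 3: result = 54 + 54 = 108

The answer is 108.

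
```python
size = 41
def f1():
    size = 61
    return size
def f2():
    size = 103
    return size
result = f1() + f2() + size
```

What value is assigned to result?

Step 1: Each function shadows global size with its own local.
Step 2: f1() returns 61, f2() returns 103.
Step 3: Global size = 41 is unchanged. result = 61 + 103 + 41 = 205

The answer is 205.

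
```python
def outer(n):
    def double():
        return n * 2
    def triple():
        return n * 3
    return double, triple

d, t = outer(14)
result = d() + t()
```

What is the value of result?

Step 1: Both closures capture the same n = 14.
Step 2: d() = 14 * 2 = 28, t() = 14 * 3 = 42.
Step 3: result = 28 + 42 = 70

The answer is 70.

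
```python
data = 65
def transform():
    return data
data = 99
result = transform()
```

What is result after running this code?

Step 1: data is first set to 65, then reassigned to 99.
Step 2: transform() is called after the reassignment, so it looks up the current global data = 99.
Step 3: result = 99

The answer is 99.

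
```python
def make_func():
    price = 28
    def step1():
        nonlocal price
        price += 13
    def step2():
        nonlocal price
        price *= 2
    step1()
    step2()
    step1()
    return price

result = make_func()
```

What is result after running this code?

Step 1: price = 28.
Step 2: step1(): price = 28 + 13 = 41.
Step 3: step2(): price = 41 * 2 = 82.
Step 4: step1(): price = 82 + 13 = 95. result = 95

The answer is 95.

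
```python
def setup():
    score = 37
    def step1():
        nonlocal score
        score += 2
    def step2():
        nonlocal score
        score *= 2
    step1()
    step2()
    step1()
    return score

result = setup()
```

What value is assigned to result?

Step 1: score = 37.
Step 2: step1(): score = 37 + 2 = 39.
Step 3: step2(): score = 39 * 2 = 78.
Step 4: step1(): score = 78 + 2 = 80. result = 80

The answer is 80.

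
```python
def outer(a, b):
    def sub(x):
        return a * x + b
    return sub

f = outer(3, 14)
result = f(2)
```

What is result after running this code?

Step 1: outer(3, 14) captures a = 3, b = 14.
Step 2: f(2) computes 3 * 2 + 14 = 20.
Step 3: result = 20

The answer is 20.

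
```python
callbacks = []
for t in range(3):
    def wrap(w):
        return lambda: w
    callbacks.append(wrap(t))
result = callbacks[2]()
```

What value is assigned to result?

Step 1: wrap(t) creates a new scope capturing w = t at call time.
Step 2: callbacks[2] = wrap(2), so its lambda captures w = 2.
Step 3: result = 2 (closure factory fixes late binding)

The answer is 2.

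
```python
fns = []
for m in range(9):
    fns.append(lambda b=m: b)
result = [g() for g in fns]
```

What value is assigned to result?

Step 1: Default arg b=m captures m at each iteration.
Step 2: Each lambda has its own default: 0, 1, ..., 8.
Step 3: result = [0, 1, 2, 3, 4, 5, 6, 7, 8]

The answer is [0, 1, 2, 3, 4, 5, 6, 7, 8].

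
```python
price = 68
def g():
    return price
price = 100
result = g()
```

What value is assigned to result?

Step 1: price is first set to 68, then reassigned to 100.
Step 2: g() is called after the reassignment, so it looks up the current global price = 100.
Step 3: result = 100

The answer is 100.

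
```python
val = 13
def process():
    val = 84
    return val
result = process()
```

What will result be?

Step 1: Global val = 13.
Step 2: process() creates local val = 84, shadowing the global.
Step 3: Returns local val = 84. result = 84

The answer is 84.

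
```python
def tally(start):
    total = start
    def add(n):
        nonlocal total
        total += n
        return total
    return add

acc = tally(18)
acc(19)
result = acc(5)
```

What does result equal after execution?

Step 1: tally(18) creates closure with total = 18.
Step 2: First acc(19): total = 18 + 19 = 37.
Step 3: Second acc(5): total = 37 + 5 = 42. result = 42

The answer is 42.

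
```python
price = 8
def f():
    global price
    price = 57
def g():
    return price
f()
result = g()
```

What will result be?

Step 1: price = 8.
Step 2: f() sets global price = 57.
Step 3: g() reads global price = 57. result = 57

The answer is 57.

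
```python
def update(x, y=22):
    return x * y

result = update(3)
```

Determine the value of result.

Step 1: update(3) uses default y = 22.
Step 2: Returns 3 * 22 = 66.
Step 3: result = 66

The answer is 66.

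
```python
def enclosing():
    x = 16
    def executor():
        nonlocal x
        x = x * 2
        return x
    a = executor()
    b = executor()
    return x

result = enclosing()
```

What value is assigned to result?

Step 1: x starts at 16.
Step 2: First executor(): x = 16 * 2 = 32.
Step 3: Second executor(): x = 32 * 2 = 64.
Step 4: result = 64

The answer is 64.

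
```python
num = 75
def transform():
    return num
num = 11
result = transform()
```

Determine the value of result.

Step 1: num is first set to 75, then reassigned to 11.
Step 2: transform() is called after the reassignment, so it looks up the current global num = 11.
Step 3: result = 11

The answer is 11.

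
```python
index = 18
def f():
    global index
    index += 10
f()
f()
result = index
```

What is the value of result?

Step 1: index = 18.
Step 2: First f(): index = 18 + 10 = 28.
Step 3: Second f(): index = 28 + 10 = 38. result = 38

The answer is 38.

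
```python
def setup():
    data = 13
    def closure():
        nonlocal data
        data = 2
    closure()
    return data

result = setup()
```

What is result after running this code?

Step 1: setup() sets data = 13.
Step 2: closure() uses nonlocal to reassign data = 2.
Step 3: result = 2

The answer is 2.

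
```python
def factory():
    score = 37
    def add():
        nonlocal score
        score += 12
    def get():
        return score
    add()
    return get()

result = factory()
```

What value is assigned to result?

Step 1: score = 37. add() modifies it via nonlocal, get() reads it.
Step 2: add() makes score = 37 + 12 = 49.
Step 3: get() returns 49. result = 49

The answer is 49.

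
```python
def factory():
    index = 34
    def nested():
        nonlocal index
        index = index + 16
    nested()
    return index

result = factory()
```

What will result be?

Step 1: factory() sets index = 34.
Step 2: nested() uses nonlocal to modify index in factory's scope: index = 34 + 16 = 50.
Step 3: factory() returns the modified index = 50

The answer is 50.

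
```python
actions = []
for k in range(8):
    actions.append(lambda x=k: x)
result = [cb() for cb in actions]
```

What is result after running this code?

Step 1: Default arg x=k captures k at each iteration.
Step 2: Each lambda has its own default: 0, 1, ..., 7.
Step 3: result = [0, 1, 2, 3, 4, 5, 6, 7]

The answer is [0, 1, 2, 3, 4, 5, 6, 7].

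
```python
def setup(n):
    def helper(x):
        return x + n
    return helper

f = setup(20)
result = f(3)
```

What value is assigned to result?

Step 1: setup(20) creates a closure that captures n = 20.
Step 2: f(3) calls the closure with x = 3, returning 3 + 20 = 23.
Step 3: result = 23

The answer is 23.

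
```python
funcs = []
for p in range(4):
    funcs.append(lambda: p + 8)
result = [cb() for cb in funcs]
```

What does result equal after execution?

Step 1: All lambdas capture p by reference. After the loop, p = 3.
Step 2: Each call returns 3 + 8 = 11.
Step 3: result = [11, 11, 11, 11]

The answer is [11, 11, 11, 11].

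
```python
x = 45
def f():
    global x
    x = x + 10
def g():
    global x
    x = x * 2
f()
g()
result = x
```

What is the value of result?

Step 1: x = 45.
Step 2: f() adds 10: x = 45 + 10 = 55.
Step 3: g() doubles: x = 55 * 2 = 110.
Step 4: result = 110

The answer is 110.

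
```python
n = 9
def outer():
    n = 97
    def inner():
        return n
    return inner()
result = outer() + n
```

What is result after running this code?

Step 1: Global n = 9. outer() shadows with n = 97.
Step 2: inner() returns enclosing n = 97. outer() = 97.
Step 3: result = 97 + global n (9) = 106

The answer is 106.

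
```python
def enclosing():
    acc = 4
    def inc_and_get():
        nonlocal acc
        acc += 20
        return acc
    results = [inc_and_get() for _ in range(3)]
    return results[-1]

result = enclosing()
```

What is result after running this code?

Step 1: acc = 4.
Step 2: Three calls to inc_and_get(), each adding 20.
Step 3: Last value = 4 + 20 * 3 = 64

The answer is 64.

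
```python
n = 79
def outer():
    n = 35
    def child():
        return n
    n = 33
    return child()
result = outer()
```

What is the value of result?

Step 1: outer() sets n = 35, then later n = 33.
Step 2: child() is called after n is reassigned to 33. Closures capture variables by reference, not by value.
Step 3: result = 33

The answer is 33.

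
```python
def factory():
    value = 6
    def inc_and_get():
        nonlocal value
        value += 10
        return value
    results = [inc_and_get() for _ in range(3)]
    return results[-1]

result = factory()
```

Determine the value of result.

Step 1: value = 6.
Step 2: Three calls to inc_and_get(), each adding 10.
Step 3: Last value = 6 + 10 * 3 = 36

The answer is 36.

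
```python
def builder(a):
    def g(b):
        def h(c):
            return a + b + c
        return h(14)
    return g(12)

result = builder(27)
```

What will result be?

Step 1: a = 27, b = 12, c = 14 across three nested scopes.
Step 2: h() accesses all three via LEGB rule.
Step 3: result = 27 + 12 + 14 = 53

The answer is 53.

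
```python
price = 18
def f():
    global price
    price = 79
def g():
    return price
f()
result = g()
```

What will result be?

Step 1: price = 18.
Step 2: f() sets global price = 79.
Step 3: g() reads global price = 79. result = 79

The answer is 79.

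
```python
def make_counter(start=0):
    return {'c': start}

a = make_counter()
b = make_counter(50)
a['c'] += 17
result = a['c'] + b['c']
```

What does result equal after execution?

Step 1: make_counter() returns a new dict each call (immutable default 0).
Step 2: a = {'c': 0}, b = {'c': 50}.
Step 3: a['c'] += 17 = 17. result = 17 + 50 = 67

The answer is 67.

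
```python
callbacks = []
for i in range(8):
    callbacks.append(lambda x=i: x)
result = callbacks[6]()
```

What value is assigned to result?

Step 1: Default argument x=i captures i's value at each iteration.
Step 2: callbacks[6] captured x = 6 when i was 6.
Step 3: result = 6

The answer is 6.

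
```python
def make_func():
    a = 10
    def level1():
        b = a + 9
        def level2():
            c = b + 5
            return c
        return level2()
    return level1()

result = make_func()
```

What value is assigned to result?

Step 1: a = 10. b = a + 9 = 19.
Step 2: c = b + 5 = 19 + 5 = 24.
Step 3: result = 24

The answer is 24.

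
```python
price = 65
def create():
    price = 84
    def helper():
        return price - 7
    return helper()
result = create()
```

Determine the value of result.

Step 1: create() shadows global price with price = 84.
Step 2: helper() finds price = 84 in enclosing scope, computes 84 - 7 = 77.
Step 3: result = 77

The answer is 77.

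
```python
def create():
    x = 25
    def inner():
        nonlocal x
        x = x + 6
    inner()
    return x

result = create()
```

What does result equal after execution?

Step 1: create() sets x = 25.
Step 2: inner() uses nonlocal to modify x in create's scope: x = 25 + 6 = 31.
Step 3: create() returns the modified x = 31

The answer is 31.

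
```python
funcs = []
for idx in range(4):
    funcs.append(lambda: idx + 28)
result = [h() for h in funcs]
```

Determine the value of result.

Step 1: All lambdas capture idx by reference. After the loop, idx = 3.
Step 2: Each call returns 3 + 28 = 31.
Step 3: result = [31, 31, 31, 31]

The answer is [31, 31, 31, 31].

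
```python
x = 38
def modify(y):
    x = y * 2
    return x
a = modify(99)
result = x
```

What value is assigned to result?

Step 1: Global x = 38.
Step 2: modify(99) creates local x = 99 * 2 = 198.
Step 3: Global x unchanged because no global keyword. result = 38

The answer is 38.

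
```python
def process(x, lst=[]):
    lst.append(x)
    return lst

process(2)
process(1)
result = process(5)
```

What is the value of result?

Step 1: Mutable default argument gotcha! The list [] is created once.
Step 2: Each call appends to the SAME list: [2], [2, 1], [2, 1, 5].
Step 3: result = [2, 1, 5]

The answer is [2, 1, 5].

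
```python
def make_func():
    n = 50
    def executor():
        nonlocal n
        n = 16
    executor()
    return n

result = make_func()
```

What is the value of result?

Step 1: make_func() sets n = 50.
Step 2: executor() uses nonlocal to reassign n = 16.
Step 3: result = 16

The answer is 16.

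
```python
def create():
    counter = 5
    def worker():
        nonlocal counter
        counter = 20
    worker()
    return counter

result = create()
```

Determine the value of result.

Step 1: create() sets counter = 5.
Step 2: worker() uses nonlocal to reassign counter = 20.
Step 3: result = 20

The answer is 20.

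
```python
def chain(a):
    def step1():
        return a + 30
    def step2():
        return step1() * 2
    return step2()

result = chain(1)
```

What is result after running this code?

Step 1: chain(1) captures a = 1.
Step 2: step2() calls step1() which returns 1 + 30 = 31.
Step 3: step2() returns 31 * 2 = 62

The answer is 62.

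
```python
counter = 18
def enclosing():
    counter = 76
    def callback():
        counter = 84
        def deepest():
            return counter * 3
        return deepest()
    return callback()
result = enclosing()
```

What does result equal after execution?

Step 1: deepest() looks up counter through LEGB: not local, finds counter = 84 in enclosing callback().
Step 2: Returns 84 * 3 = 252.
Step 3: result = 252

The answer is 252.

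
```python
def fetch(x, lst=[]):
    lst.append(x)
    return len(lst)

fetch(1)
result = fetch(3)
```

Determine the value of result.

Step 1: Mutable default list persists between calls.
Step 2: First call: lst = [1], len = 1. Second call: lst = [1, 3], len = 2.
Step 3: result = 2

The answer is 2.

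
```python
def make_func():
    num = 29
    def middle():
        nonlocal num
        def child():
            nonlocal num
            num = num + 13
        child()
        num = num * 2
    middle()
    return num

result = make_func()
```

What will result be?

Step 1: num = 29.
Step 2: child() adds 13: num = 29 + 13 = 42.
Step 3: middle() doubles: num = 42 * 2 = 84.
Step 4: result = 84

The answer is 84.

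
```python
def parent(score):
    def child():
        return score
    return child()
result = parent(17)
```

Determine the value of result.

Step 1: parent(17) binds parameter score = 17.
Step 2: child() looks up score in enclosing scope and finds the parameter score = 17.
Step 3: result = 17

The answer is 17.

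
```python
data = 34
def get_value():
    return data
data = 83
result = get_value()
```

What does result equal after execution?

Step 1: data is first set to 34, then reassigned to 83.
Step 2: get_value() is called after the reassignment, so it looks up the current global data = 83.
Step 3: result = 83

The answer is 83.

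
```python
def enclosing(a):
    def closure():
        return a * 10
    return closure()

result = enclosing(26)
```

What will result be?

Step 1: enclosing(26) binds parameter a = 26.
Step 2: closure() accesses a = 26 from enclosing scope.
Step 3: result = 26 * 10 = 260

The answer is 260.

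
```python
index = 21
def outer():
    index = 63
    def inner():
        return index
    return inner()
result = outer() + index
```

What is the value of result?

Step 1: Global index = 21. outer() shadows with index = 63.
Step 2: inner() returns enclosing index = 63. outer() = 63.
Step 3: result = 63 + global index (21) = 84

The answer is 84.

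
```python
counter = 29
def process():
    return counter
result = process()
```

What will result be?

Step 1: counter = 29 is defined in the global scope.
Step 2: process() looks up counter. No local counter exists, so Python checks the global scope via LEGB rule and finds counter = 29.
Step 3: result = 29

The answer is 29.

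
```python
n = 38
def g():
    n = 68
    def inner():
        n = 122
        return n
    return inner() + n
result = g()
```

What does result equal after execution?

Step 1: g() has local n = 68. inner() has local n = 122.
Step 2: inner() returns its local n = 122.
Step 3: g() returns 122 + its own n (68) = 190

The answer is 190.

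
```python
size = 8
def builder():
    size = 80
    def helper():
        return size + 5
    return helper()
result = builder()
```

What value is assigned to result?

Step 1: builder() shadows global size with size = 80.
Step 2: helper() finds size = 80 in enclosing scope, computes 80 + 5 = 85.
Step 3: result = 85

The answer is 85.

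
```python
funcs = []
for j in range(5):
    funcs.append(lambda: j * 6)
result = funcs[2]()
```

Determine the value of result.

Step 1: All lambdas reference the same variable j (late binding).
Step 2: After the loop, j = 4. Every lambda returns j * 6.
Step 3: funcs[2]() = 4 * 6 = 24

The answer is 24.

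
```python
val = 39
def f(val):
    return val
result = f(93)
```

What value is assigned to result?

Step 1: Global val = 39.
Step 2: f(93) takes parameter val = 93, which shadows the global.
Step 3: result = 93

The answer is 93.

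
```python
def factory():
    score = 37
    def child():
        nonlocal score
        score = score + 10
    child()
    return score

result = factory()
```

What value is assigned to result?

Step 1: factory() sets score = 37.
Step 2: child() uses nonlocal to modify score in factory's scope: score = 37 + 10 = 47.
Step 3: factory() returns the modified score = 47

The answer is 47.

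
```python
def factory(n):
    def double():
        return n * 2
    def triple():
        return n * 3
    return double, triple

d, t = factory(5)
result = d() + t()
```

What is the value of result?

Step 1: Both closures capture the same n = 5.
Step 2: d() = 5 * 2 = 10, t() = 5 * 3 = 15.
Step 3: result = 10 + 15 = 25

The answer is 25.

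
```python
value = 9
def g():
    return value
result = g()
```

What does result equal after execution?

Step 1: value = 9 is defined in the global scope.
Step 2: g() looks up value. No local value exists, so Python checks the global scope via LEGB rule and finds value = 9.
Step 3: result = 9

The answer is 9.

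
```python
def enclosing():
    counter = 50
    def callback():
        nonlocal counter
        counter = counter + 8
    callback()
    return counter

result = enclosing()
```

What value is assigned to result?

Step 1: enclosing() sets counter = 50.
Step 2: callback() uses nonlocal to modify counter in enclosing's scope: counter = 50 + 8 = 58.
Step 3: enclosing() returns the modified counter = 58

The answer is 58.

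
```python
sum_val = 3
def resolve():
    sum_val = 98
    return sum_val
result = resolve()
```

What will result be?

Step 1: Global sum_val = 3.
Step 2: resolve() creates local sum_val = 98, shadowing the global.
Step 3: Returns local sum_val = 98. result = 98

The answer is 98.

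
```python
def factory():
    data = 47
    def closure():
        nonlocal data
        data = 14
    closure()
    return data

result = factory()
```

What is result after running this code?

Step 1: factory() sets data = 47.
Step 2: closure() uses nonlocal to reassign data = 14.
Step 3: result = 14

The answer is 14.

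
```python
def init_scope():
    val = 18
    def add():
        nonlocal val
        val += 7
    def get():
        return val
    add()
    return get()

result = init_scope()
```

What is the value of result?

Step 1: val = 18. add() modifies it via nonlocal, get() reads it.
Step 2: add() makes val = 18 + 7 = 25.
Step 3: get() returns 25. result = 25

The answer is 25.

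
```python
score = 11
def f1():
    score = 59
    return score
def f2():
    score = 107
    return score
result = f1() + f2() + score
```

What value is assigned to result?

Step 1: Each function shadows global score with its own local.
Step 2: f1() returns 59, f2() returns 107.
Step 3: Global score = 11 is unchanged. result = 59 + 107 + 11 = 177

The answer is 177.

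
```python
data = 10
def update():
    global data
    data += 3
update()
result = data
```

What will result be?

Step 1: data = 10 globally.
Step 2: update() modifies global data: data += 3 = 13.
Step 3: result = 13

The answer is 13.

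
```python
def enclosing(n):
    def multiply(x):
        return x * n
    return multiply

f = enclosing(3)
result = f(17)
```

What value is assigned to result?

Step 1: enclosing(3) returns multiply closure with n = 3.
Step 2: f(17) computes 17 * 3 = 51.
Step 3: result = 51

The answer is 51.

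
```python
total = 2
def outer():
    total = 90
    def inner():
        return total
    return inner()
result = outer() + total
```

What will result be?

Step 1: Global total = 2. outer() shadows with total = 90.
Step 2: inner() returns enclosing total = 90. outer() = 90.
Step 3: result = 90 + global total (2) = 92

The answer is 92.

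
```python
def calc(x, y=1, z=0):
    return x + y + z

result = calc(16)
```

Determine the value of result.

Step 1: calc(16) uses defaults y = 1, z = 0.
Step 2: Returns 16 + 1 + 0 = 17.
Step 3: result = 17

The answer is 17.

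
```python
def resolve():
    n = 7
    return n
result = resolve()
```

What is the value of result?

Step 1: resolve() defines n = 7 in its local scope.
Step 2: return n finds the local variable n = 7.
Step 3: result = 7

The answer is 7.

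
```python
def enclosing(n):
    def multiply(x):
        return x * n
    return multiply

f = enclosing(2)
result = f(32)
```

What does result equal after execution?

Step 1: enclosing(2) returns multiply closure with n = 2.
Step 2: f(32) computes 32 * 2 = 64.
Step 3: result = 64

The answer is 64.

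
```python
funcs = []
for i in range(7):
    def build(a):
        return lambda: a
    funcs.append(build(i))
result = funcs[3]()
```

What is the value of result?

Step 1: build(i) creates a new scope capturing a = i at call time.
Step 2: funcs[3] = build(3), so its lambda captures a = 3.
Step 3: result = 3 (closure factory fixes late binding)

The answer is 3.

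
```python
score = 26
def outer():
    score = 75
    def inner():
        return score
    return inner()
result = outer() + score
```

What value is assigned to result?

Step 1: Global score = 26. outer() shadows with score = 75.
Step 2: inner() returns enclosing score = 75. outer() = 75.
Step 3: result = 75 + global score (26) = 101

The answer is 101.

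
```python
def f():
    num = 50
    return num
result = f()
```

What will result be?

Step 1: f() defines num = 50 in its local scope.
Step 2: return num finds the local variable num = 50.
Step 3: result = 50

The answer is 50.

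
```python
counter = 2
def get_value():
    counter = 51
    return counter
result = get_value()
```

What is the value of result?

Step 1: Global counter = 2.
Step 2: get_value() creates local counter = 51, shadowing the global.
Step 3: Returns local counter = 51. result = 51

The answer is 51.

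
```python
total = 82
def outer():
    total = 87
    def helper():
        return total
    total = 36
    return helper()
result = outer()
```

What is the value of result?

Step 1: outer() sets total = 87, then later total = 36.
Step 2: helper() is called after total is reassigned to 36. Closures capture variables by reference, not by value.
Step 3: result = 36

The answer is 36.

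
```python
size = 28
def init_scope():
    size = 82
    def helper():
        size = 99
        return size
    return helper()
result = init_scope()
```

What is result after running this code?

Step 1: Three scopes define size: global (28), init_scope (82), helper (99).
Step 2: helper() has its own local size = 99, which shadows both enclosing and global.
Step 3: result = 99 (local wins in LEGB)

The answer is 99.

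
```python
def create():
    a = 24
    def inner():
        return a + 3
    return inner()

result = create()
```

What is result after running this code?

Step 1: create() defines a = 24.
Step 2: inner() reads a = 24 from enclosing scope, returns 24 + 3 = 27.
Step 3: result = 27

The answer is 27.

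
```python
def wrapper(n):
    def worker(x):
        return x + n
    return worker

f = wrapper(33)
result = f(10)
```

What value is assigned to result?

Step 1: wrapper(33) creates a closure that captures n = 33.
Step 2: f(10) calls the closure with x = 10, returning 10 + 33 = 43.
Step 3: result = 43

The answer is 43.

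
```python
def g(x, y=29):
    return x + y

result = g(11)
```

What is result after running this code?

Step 1: g(11) uses default y = 29.
Step 2: Returns 11 + 29 = 40.
Step 3: result = 40

The answer is 40.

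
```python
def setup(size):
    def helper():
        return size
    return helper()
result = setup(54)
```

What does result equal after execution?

Step 1: setup(54) binds parameter size = 54.
Step 2: helper() looks up size in enclosing scope and finds the parameter size = 54.
Step 3: result = 54

The answer is 54.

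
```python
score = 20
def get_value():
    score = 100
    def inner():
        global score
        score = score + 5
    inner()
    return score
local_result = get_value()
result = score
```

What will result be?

Step 1: Global score = 20. get_value() creates local score = 100.
Step 2: inner() declares global score and adds 5: global score = 20 + 5 = 25.
Step 3: get_value() returns its local score = 100 (unaffected by inner).
Step 4: result = global score = 25

The answer is 25.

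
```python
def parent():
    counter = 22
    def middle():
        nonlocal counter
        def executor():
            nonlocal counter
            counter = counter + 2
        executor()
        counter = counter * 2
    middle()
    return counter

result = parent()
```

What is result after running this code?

Step 1: counter = 22.
Step 2: executor() adds 2: counter = 22 + 2 = 24.
Step 3: middle() doubles: counter = 24 * 2 = 48.
Step 4: result = 48

The answer is 48.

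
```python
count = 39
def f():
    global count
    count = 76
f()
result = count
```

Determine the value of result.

Step 1: count = 39 globally.
Step 2: f() declares global count and sets it to 76.
Step 3: After f(), global count = 76. result = 76

The answer is 76.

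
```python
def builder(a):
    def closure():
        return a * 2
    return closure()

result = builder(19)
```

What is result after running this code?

Step 1: builder(19) binds parameter a = 19.
Step 2: closure() accesses a = 19 from enclosing scope.
Step 3: result = 19 * 2 = 38

The answer is 38.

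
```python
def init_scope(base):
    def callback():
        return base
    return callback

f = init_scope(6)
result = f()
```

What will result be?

Step 1: init_scope(6) creates closure capturing base = 6.
Step 2: f() returns the captured base = 6.
Step 3: result = 6

The answer is 6.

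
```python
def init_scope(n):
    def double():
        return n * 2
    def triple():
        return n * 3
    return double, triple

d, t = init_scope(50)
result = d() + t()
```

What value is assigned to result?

Step 1: Both closures capture the same n = 50.
Step 2: d() = 50 * 2 = 100, t() = 50 * 3 = 150.
Step 3: result = 100 + 150 = 250

The answer is 250.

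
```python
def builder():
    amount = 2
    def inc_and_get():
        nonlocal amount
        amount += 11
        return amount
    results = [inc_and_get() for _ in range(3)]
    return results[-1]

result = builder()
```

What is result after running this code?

Step 1: amount = 2.
Step 2: Three calls to inc_and_get(), each adding 11.
Step 3: Last value = 2 + 11 * 3 = 35

The answer is 35.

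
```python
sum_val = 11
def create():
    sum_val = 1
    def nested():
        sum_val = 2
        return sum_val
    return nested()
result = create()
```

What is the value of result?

Step 1: Three scopes define sum_val: global (11), create (1), nested (2).
Step 2: nested() has its own local sum_val = 2, which shadows both enclosing and global.
Step 3: result = 2 (local wins in LEGB)

The answer is 2.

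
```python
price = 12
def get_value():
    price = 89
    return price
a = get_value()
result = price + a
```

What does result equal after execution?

Step 1: Global price = 12. get_value() returns local price = 89.
Step 2: a = 89. Global price still = 12.
Step 3: result = 12 + 89 = 101

The answer is 101.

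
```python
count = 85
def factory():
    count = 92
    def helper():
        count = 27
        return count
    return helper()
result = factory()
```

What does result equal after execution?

Step 1: Three scopes define count: global (85), factory (92), helper (27).
Step 2: helper() has its own local count = 27, which shadows both enclosing and global.
Step 3: result = 27 (local wins in LEGB)

The answer is 27.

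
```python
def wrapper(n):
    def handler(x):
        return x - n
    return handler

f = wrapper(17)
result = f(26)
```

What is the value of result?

Step 1: wrapper(17) creates a closure capturing n = 17.
Step 2: f(26) computes 26 - 17 = 9.
Step 3: result = 9

The answer is 9.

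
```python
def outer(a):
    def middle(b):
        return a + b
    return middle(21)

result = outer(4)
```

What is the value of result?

Step 1: outer(4) passes a = 4.
Step 2: middle(21) has b = 21, reads a = 4 from enclosing.
Step 3: result = 4 + 21 = 25

The answer is 25.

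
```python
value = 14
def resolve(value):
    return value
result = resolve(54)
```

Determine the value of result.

Step 1: Global value = 14.
Step 2: resolve(54) takes parameter value = 54, which shadows the global.
Step 3: result = 54

The answer is 54.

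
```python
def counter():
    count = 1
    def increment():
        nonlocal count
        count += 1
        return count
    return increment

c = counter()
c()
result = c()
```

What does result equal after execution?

Step 1: counter() creates closure with count = 1.
Step 2: Each c() call increments count via nonlocal. After 2 calls: 1 + 2 = 3.
Step 3: result = 3

The answer is 3.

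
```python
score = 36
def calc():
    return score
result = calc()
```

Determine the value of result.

Step 1: score = 36 is defined in the global scope.
Step 2: calc() looks up score. No local score exists, so Python checks the global scope via LEGB rule and finds score = 36.
Step 3: result = 36

The answer is 36.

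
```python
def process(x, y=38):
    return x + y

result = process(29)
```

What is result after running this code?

Step 1: process(29) uses default y = 38.
Step 2: Returns 29 + 38 = 67.
Step 3: result = 67

The answer is 67.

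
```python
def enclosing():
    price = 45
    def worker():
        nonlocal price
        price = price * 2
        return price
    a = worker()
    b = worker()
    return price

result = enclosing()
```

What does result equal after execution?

Step 1: price starts at 45.
Step 2: First worker(): price = 45 * 2 = 90.
Step 3: Second worker(): price = 90 * 2 = 180.
Step 4: result = 180

The answer is 180.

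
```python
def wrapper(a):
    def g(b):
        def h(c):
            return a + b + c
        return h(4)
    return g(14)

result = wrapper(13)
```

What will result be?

Step 1: a = 13, b = 14, c = 4 across three nested scopes.
Step 2: h() accesses all three via LEGB rule.
Step 3: result = 13 + 14 + 4 = 31

The answer is 31.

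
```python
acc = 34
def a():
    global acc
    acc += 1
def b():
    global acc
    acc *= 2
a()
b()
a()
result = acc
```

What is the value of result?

Step 1: acc = 34.
Step 2: a(): acc = 34 + 1 = 35.
Step 3: b(): acc = 35 * 2 = 70.
Step 4: a(): acc = 70 + 1 = 71

The answer is 71.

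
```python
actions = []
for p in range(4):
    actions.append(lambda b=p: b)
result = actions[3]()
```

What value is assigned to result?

Step 1: Default argument b=p captures p's value at each iteration.
Step 2: actions[3] captured b = 3 when p was 3.
Step 3: result = 3

The answer is 3.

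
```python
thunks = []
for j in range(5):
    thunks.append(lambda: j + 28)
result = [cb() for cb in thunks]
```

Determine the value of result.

Step 1: All lambdas capture j by reference. After the loop, j = 4.
Step 2: Each call returns 4 + 28 = 32.
Step 3: result = [32, 32, 32, 32, 32]

The answer is [32, 32, 32, 32, 32].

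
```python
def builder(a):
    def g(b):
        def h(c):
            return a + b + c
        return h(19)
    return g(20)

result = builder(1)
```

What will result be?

Step 1: a = 1, b = 20, c = 19 across three nested scopes.
Step 2: h() accesses all three via LEGB rule.
Step 3: result = 1 + 20 + 19 = 40

The answer is 40.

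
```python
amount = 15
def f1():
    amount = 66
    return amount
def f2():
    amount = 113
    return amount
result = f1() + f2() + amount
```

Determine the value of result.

Step 1: Each function shadows global amount with its own local.
Step 2: f1() returns 66, f2() returns 113.
Step 3: Global amount = 15 is unchanged. result = 66 + 113 + 15 = 194

The answer is 194.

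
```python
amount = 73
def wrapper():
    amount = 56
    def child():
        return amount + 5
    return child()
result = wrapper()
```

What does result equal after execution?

Step 1: wrapper() shadows global amount with amount = 56.
Step 2: child() finds amount = 56 in enclosing scope, computes 56 + 5 = 61.
Step 3: result = 61

The answer is 61.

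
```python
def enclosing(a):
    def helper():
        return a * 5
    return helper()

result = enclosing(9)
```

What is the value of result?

Step 1: enclosing(9) binds parameter a = 9.
Step 2: helper() accesses a = 9 from enclosing scope.
Step 3: result = 9 * 5 = 45

The answer is 45.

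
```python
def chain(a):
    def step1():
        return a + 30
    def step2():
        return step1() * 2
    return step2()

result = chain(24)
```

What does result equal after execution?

Step 1: chain(24) captures a = 24.
Step 2: step2() calls step1() which returns 24 + 30 = 54.
Step 3: step2() returns 54 * 2 = 108

The answer is 108.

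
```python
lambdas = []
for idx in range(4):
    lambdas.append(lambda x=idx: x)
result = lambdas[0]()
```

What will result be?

Step 1: Default argument x=idx captures idx's value at each iteration.
Step 2: lambdas[0] captured x = 0 when idx was 0.
Step 3: result = 0

The answer is 0.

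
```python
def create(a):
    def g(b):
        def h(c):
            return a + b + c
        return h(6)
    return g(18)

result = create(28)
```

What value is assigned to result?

Step 1: a = 28, b = 18, c = 6 across three nested scopes.
Step 2: h() accesses all three via LEGB rule.
Step 3: result = 28 + 18 + 6 = 52

The answer is 52.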